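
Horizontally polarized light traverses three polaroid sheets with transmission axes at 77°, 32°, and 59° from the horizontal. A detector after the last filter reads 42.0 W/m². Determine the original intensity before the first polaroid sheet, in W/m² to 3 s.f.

I₀ ≈ 2090 W/m²

I₁ = I₀ cos²(77° − 0°) = I₀ cos²(77°) = 0.0506 I₀.
I₂ = I₁ cos²(32° − 77°) = 0.0506 I₀ · cos²(45°) = 0.0253 I₀.
I₃ = I₂ cos²(59° − 32°) = 0.0253 I₀ · cos²(27°) = 0.02009 I₀.
So 42.0 W/m² = 0.02009 I₀, giving I₀ = 42.0/0.02009 = 2091 W/m².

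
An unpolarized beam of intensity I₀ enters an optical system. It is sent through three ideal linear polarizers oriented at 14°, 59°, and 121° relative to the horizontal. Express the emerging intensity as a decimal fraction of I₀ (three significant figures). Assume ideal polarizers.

≈ 0.0551 I₀

Unpolarized light through the first polarizer → I₁ = ½ I₀, now polarized at 14°.
I₂ = I₁ cos²(59° − 14°) = 0.5 I₀ · cos²(45°) = 0.25 I₀.
I₃ = I₂ cos²(121° − 59°) = 0.25 I₀ · cos²(62°) = 0.0551 I₀.
Transmitted fraction = 0.0551.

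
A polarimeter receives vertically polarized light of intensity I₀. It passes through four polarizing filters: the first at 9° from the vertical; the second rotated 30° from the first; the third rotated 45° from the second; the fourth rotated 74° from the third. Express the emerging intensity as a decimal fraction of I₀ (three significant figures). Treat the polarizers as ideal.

I₁ = I₀ cos²(9° − 0°) = I₀ cos²(9°) = 0.9755 I₀.
I₂ = I₁ cos²(30°) = 0.9755 · 0.75 I₀ = 0.7316 I₀.
I₃ = I₂ cos²(45°) = 0.7316 · 0.5 I₀ = 0.3658 I₀.
I₄ = I₃ cos²(74°) = 0.3658 · 0.07598 I₀ = 0.02779 I₀.
Transmitted fraction = 0.02779.

≈ 0.0278 I₀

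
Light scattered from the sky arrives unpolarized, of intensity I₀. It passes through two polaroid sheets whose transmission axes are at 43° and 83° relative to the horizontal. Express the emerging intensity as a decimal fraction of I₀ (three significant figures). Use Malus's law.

Unpolarized light through the first polarizer → I₁ = ½ I₀, now polarized at 43°.
I₂ = I₁ cos²(83° − 43°) = 0.5 I₀ · cos²(40°) = 0.2934 I₀.
Transmitted fraction = 0.2934.

≈ 0.293 I₀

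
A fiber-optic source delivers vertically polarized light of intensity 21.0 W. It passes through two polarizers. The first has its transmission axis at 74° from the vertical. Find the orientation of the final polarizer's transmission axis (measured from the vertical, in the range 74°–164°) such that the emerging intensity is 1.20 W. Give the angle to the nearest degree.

By Malus's law, I₁ = I₀ cos²(74° − 0°) = I₀ cos²(74°) = 0.07598 I₀.
Target fraction: 1.20 / 21.0 W = 0.05714 of I₀.
Need I₂/I₀ = 0.05714, so cos²(θ − 74°) = 0.05714 / 0.07598 = 0.7521.
θ − 74° = arccos(√0.7521) = 29.9°, giving θ ≈ 74 + 29.9 = 103.9°.

θ ≈ 104°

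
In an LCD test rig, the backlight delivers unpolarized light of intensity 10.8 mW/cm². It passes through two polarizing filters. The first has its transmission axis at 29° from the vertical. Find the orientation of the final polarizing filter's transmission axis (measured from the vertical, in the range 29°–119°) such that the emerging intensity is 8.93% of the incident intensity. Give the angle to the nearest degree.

Unpolarized light through the first polarizer → I₁ = ½ I₀, now polarized at 29°.
Need I₂/I₀ = 0.0893, so cos²(θ − 29°) = 0.0893 / 0.5 = 0.1786.
θ − 29° = arccos(√0.1786) = 65.0°, giving θ ≈ 29 + 65.0 = 94.0°.

θ ≈ 94°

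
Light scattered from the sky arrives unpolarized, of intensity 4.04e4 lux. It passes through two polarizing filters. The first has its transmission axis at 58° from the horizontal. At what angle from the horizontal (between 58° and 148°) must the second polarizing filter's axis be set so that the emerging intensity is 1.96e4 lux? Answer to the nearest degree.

Unpolarized light through the first polarizer → I₁ = ½ I₀, now polarized at 58°.
Target fraction: 1.96e4 / 4.04e4 lux = 0.4851 of I₀.
Need I₂/I₀ = 0.4851, so cos²(θ − 58°) = 0.4851 / 0.5 = 0.9703.
θ − 58° = arccos(√0.9703) = 9.9°, giving θ ≈ 58 + 9.9 = 67.9°.

θ ≈ 68°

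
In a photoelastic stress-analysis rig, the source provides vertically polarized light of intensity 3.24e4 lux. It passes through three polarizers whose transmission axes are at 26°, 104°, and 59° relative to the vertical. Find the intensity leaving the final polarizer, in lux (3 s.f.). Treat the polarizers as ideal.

I ≈ 566 lux

I₁ = 3.24e4 lux · cos²(26°) = 2.617e+04 lux.
I₂ = I₁ · cos²(78°) = 2.617e+04 · 0.04323 = 1131 lux.
I₃ = I₂ · cos²(45°) = 1131 · 0.5 = 565.7 lux.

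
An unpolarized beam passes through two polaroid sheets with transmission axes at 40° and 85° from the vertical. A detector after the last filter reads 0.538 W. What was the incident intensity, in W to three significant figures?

Unpolarized light through the first polarizer → I₁ = ½ I₀, now polarized at 40°.
I₂ = I₁ cos²(85° − 40°) = 0.5 I₀ · cos²(45°) = 0.25 I₀.
So 0.538 W = 0.25 I₀, giving I₀ = 0.538/0.25 = 2.152 W.

I₀ ≈ 2.15 W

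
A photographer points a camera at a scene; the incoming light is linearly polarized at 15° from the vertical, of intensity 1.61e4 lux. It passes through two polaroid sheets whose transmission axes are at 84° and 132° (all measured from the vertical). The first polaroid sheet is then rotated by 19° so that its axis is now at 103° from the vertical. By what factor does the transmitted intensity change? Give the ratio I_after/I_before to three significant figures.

I_new/I_old ≈ 0.0162

Before rotation:
I₁ = I₀ cos²(84° − 15°) = I₀ cos²(69°) = 0.1284 I₀.
I₂ = I₁ cos²(132° − 84°) = 0.1284 I₀ · cos²(48°) = 0.0575 I₀.
After rotation:
I₁ = I₀ cos²(103° − 15°) = I₀ cos²(88°) = 0.001218 I₀.
I₂ = I₁ cos²(132° − 103°) = 0.001218 I₀ · cos²(29°) = 0.0009317 I₀.
Ratio = 0.0009317 / 0.0575 = 0.0162.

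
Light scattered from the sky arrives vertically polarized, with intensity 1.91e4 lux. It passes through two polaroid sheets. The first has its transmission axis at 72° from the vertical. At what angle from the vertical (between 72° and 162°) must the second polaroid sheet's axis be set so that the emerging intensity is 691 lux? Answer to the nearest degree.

By Malus's law, I₁ = I₀ cos²(72° − 0°) = I₀ cos²(72°) = 0.09549 I₀.
Target fraction: 691 / 1.91e4 lux = 0.03618 of I₀.
Need I₂/I₀ = 0.03618, so cos²(θ − 72°) = 0.03618 / 0.09549 = 0.3789.
θ − 72° = arccos(√0.3789) = 52.0°, giving θ ≈ 72 + 52.0 = 124.0°.

θ ≈ 124°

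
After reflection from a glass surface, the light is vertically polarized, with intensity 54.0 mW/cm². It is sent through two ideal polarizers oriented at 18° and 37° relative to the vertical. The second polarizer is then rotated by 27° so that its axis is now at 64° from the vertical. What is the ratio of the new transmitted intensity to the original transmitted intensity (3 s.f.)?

Before rotation:
I₁ = I₀ cos²(18° − 0°) = I₀ cos²(18°) = 0.9045 I₀.
I₂ = I₁ cos²(37° − 18°) = 0.9045 I₀ · cos²(19°) = 0.8086 I₀.
After rotation:
I₁ = I₀ cos²(18° − 0°) = I₀ cos²(18°) = 0.9045 I₀.
I₂ = I₁ cos²(64° − 18°) = 0.9045 I₀ · cos²(46°) = 0.4365 I₀.
Ratio = 0.4365 / 0.8086 = 0.5398.

I_new/I_old ≈ 0.540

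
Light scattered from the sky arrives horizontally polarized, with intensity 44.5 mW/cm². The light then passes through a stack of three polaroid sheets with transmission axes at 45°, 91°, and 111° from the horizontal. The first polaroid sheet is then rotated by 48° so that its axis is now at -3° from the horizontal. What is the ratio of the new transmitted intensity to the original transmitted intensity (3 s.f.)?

I_new/I_old ≈ 0.0201

Before rotation:
I₁ = I₀ cos²(45° − 0°) = I₀ cos²(45°) = 0.5 I₀.
I₂ = I₁ cos²(91° − 45°) = 0.5 I₀ · cos²(46°) = 0.2413 I₀.
I₃ = I₂ cos²(111° − 91°) = 0.2413 I₀ · cos²(20°) = 0.2131 I₀.
After rotation:
I₁ = I₀ cos²(-3° − 0°) = I₀ cos²(3°) = 0.9973 I₀.
Angle between axes 1 and 2: 86°. I₂ = 0.9973 I₀ · cos²(86°) = 0.004853 I₀.
I₃ = I₂ cos²(111° − 91°) = 0.004853 I₀ · cos²(20°) = 0.004285 I₀.
Ratio = 0.004285 / 0.2131 = 0.02011.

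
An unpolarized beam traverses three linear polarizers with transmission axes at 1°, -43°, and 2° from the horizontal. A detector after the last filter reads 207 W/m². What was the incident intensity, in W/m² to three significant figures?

I₀ ≈ 1600 W/m²

Unpolarized light through the first polarizer → I₁ = ½ I₀, now polarized at 1°.
I₂ = I₁ cos²(-43° − 1°) = 0.5 I₀ · cos²(44°) = 0.2587 I₀.
I₃ = I₂ cos²(2° + 43°) = 0.2587 I₀ · cos²(45°) = 0.1294 I₀.
So 207 W/m² = 0.1294 I₀, giving I₀ = 207/0.1294 = 1600 W/m².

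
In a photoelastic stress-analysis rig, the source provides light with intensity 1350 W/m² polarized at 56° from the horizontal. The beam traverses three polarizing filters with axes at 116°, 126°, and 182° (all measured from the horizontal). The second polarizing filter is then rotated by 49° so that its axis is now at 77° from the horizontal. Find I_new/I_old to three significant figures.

Before rotation:
I₁ = I₀ cos²(116° − 56°) = I₀ cos²(60°) = 0.25 I₀.
I₂ = I₁ cos²(126° − 116°) = 0.25 I₀ · cos²(10°) = 0.2425 I₀.
I₃ = I₂ cos²(182° − 126°) = 0.2425 I₀ · cos²(56°) = 0.07582 I₀.
After rotation:
I₁ = I₀ cos²(116° − 56°) = I₀ cos²(60°) = 0.25 I₀.
I₂ = I₁ cos²(77° − 116°) = 0.25 I₀ · cos²(39°) = 0.151 I₀.
Angle between axes 2 and 3: 75°. I₃ = 0.151 I₀ · cos²(75°) = 0.01011 I₀.
Ratio = 0.01011 / 0.07582 = 0.1334.

I_new/I_old ≈ 0.133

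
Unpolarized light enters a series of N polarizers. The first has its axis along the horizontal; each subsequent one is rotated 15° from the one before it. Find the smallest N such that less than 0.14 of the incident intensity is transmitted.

N = 20

First polarizer halves the unpolarized light: factor 1/2.
Each further stage multiplies by cos²(15°) = 0.933.
After N polarizers: T = 0.5·0.933^(N−1). Require T < 0.14 ⇒ N−1 > ln(0.14/0.5)/ln(0.933) = 18.36, so N−1 ≥ 19 and N = 20.
Check: N=20 gives T = 0.1339 < 0.14; N=19 gives T = 0.1435.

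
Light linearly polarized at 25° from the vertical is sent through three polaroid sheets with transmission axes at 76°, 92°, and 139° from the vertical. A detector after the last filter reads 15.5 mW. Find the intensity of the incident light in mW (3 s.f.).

I₁ = I₀ cos²(76° − 25°) = I₀ cos²(51°) = 0.396 I₀.
I₂ = I₁ cos²(92° − 76°) = 0.396 I₀ · cos²(16°) = 0.366 I₀.
I₃ = I₂ cos²(139° − 92°) = 0.366 I₀ · cos²(47°) = 0.1702 I₀.
So 15.5 mW = 0.1702 I₀, giving I₀ = 15.5/0.1702 = 91.06 mW.

I₀ ≈ 91.1 mW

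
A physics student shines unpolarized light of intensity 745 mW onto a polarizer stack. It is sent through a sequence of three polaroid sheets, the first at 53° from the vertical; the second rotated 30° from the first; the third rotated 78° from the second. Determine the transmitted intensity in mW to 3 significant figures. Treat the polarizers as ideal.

Unpolarized light through the first polarizer → I₁ = 745 mW/2 = 372.5 mW, polarized at 53°.
I₂ = I₁ · cos²(30°) = 372.5 · 0.75 = 279.4 mW.
I₃ = I₂ · cos²(78°) = 279.4 · 0.04323 = 12.08 mW.

I ≈ 12.1 mW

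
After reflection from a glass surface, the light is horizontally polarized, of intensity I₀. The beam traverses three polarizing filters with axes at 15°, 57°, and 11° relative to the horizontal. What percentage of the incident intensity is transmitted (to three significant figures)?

≈ 24.9%

I₁ = I₀ cos²(15° − 0°) = I₀ cos²(15°) = 0.933 I₀.
I₂ = I₁ cos²(57° − 15°) = 0.933 I₀ · cos²(42°) = 0.5153 I₀.
I₃ = I₂ cos²(11° − 57°) = 0.5153 I₀ · cos²(46°) = 0.2486 I₀.
That is 24.86% of the incident intensity.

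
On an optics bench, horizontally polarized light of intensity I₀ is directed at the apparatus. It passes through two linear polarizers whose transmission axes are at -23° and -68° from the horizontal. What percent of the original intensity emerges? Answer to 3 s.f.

≈ 42.4%

I₁ = I₀ cos²(-23° − 0°) = I₀ cos²(23°) = 0.8473 I₀.
I₂ = I₁ cos²(-68° + 23°) = 0.8473 I₀ · cos²(45°) = 0.4237 I₀.
That is 42.37% of the incident intensity.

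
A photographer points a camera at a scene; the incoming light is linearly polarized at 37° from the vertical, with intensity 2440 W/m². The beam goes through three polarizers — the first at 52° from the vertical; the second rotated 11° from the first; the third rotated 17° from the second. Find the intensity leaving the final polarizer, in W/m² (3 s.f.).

I ≈ 2010 W/m²

I₁ = 2440 W/m² · cos²(15°) = 2277 W/m².
I₂ = I₁ · cos²(11°) = 2277 · 0.9636 = 2194 W/m².
I₃ = I₂ · cos²(17°) = 2194 · 0.9145 = 2006 W/m².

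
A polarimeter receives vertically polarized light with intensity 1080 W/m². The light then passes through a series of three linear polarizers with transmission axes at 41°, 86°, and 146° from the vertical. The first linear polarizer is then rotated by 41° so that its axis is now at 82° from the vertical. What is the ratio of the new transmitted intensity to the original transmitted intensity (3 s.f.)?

I_new/I_old ≈ 0.0677

Before rotation:
I₁ = I₀ cos²(41° − 0°) = I₀ cos²(41°) = 0.5696 I₀.
I₂ = I₁ cos²(86° − 41°) = 0.5696 I₀ · cos²(45°) = 0.2848 I₀.
I₃ = I₂ cos²(146° − 86°) = 0.2848 I₀ · cos²(60°) = 0.0712 I₀.
After rotation:
I₁ = I₀ cos²(82° − 0°) = I₀ cos²(82°) = 0.01937 I₀.
I₂ = I₁ cos²(86° − 82°) = 0.01937 I₀ · cos²(4°) = 0.01927 I₀.
I₃ = I₂ cos²(146° − 86°) = 0.01927 I₀ · cos²(60°) = 0.004819 I₀.
Ratio = 0.004819 / 0.0712 = 0.06768.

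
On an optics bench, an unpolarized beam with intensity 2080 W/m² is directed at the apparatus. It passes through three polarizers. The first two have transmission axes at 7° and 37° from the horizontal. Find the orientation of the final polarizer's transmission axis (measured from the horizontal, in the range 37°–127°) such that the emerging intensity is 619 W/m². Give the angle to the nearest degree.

θ ≈ 64°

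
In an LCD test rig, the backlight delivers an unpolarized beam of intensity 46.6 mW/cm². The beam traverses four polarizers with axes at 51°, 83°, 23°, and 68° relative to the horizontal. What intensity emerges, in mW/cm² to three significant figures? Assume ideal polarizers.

I ≈ 2.09 mW/cm²

Unpolarized light through the first polarizer → I₁ = 46.6 mW/cm²/2 = 23.3 mW/cm², polarized at 51°.
I₂ = I₁ · cos²(32°) = 23.3 · 0.7192 = 16.76 mW/cm².
I₃ = I₂ · cos²(60°) = 16.76 · 0.25 = 4.189 mW/cm².
I₄ = I₃ · cos²(45°) = 4.189 · 0.5 = 2.095 mW/cm².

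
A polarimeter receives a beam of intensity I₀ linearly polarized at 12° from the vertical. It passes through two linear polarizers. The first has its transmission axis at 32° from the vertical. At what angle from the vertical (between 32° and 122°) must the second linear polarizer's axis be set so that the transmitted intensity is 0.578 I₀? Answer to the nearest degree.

θ ≈ 68°

By Malus's law, I₁ = I₀ cos²(32° − 12°) = I₀ cos²(20°) = 0.883 I₀.
Need I₂/I₀ = 0.578, so cos²(θ − 32°) = 0.578 / 0.883 = 0.6546.
θ − 32° = arccos(√0.6546) = 36.0°, giving θ ≈ 32 + 36.0 = 68.0°.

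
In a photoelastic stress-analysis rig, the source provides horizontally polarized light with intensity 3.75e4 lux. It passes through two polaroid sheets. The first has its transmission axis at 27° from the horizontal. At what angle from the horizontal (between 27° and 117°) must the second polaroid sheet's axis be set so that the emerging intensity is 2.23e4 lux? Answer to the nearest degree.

By Malus's law, I₁ = I₀ cos²(27° − 0°) = I₀ cos²(27°) = 0.7939 I₀.
Target fraction: 2.23e4 / 3.75e4 lux = 0.5947 of I₀.
Need I₂/I₀ = 0.5947, so cos²(θ − 27°) = 0.5947 / 0.7939 = 0.7491.
θ − 27° = arccos(√0.7491) = 30.1°, giving θ ≈ 27 + 30.1 = 57.1°.

θ ≈ 57°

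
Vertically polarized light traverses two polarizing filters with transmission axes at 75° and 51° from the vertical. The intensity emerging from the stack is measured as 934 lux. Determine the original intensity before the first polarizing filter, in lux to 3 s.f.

By Malus's law, I₁ = I₀ cos²(75° − 0°) = I₀ cos²(75°) = 0.06699 I₀.
I₂ = I₁ cos²(51° − 75°) = 0.06699 I₀ · cos²(24°) = 0.05591 I₀.
So 934 lux = 0.05591 I₀, giving I₀ = 934/0.05591 = 1.671e+04 lux.

I₀ ≈ 1.67e4 lux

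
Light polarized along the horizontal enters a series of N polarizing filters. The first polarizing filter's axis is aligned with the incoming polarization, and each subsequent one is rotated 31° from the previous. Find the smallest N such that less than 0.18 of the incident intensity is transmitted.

First polarizer is aligned with the polarization: full transmission.
Each further stage multiplies by cos²(31°) = 0.7347.
After N polarizers: T = 0.7347^(N−1). Require T < 0.18 ⇒ N−1 > ln(0.18)/ln(0.7347) = 5.56, so N−1 ≥ 6 and N = 7.
Check: N=7 gives T = 0.1573 < 0.18; N=6 gives T = 0.2141.

N = 7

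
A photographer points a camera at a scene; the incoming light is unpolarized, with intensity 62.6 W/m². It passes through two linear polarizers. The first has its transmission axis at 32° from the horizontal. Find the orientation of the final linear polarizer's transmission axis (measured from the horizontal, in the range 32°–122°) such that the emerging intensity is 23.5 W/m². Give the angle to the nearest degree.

θ ≈ 62°

Unpolarized light through the first polarizer → I₁ = ½ I₀, now polarized at 32°.
Target fraction: 23.5 / 62.6 W/m² = 0.3754 of I₀.
Need I₂/I₀ = 0.3754, so cos²(θ − 32°) = 0.3754 / 0.5 = 0.7508.
θ − 32° = arccos(√0.7508) = 29.9°, giving θ ≈ 32 + 29.9 = 61.9°.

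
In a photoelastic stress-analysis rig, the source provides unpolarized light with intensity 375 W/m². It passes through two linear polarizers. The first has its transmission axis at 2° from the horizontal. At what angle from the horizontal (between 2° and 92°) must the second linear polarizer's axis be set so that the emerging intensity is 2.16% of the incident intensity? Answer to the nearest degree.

θ ≈ 80°

Unpolarized light through the first polarizer → I₁ = ½ I₀, now polarized at 2°.
Need I₂/I₀ = 0.0216, so cos²(θ − 2°) = 0.0216 / 0.5 = 0.0432.
θ − 2° = arccos(√0.0432) = 78.0°, giving θ ≈ 2 + 78.0 = 80.0°.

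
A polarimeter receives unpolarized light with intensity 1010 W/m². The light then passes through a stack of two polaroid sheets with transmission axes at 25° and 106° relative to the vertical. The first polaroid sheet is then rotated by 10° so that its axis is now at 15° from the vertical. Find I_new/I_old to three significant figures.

Before rotation:
Unpolarized light through the first polarizer → I₁ = ½ I₀, now polarized at 25°.
I₂ = I₁ cos²(106° − 25°) = 0.5 I₀ · cos²(81°) = 0.01224 I₀.
After rotation:
Unpolarized light through the first polarizer → I₁ = ½ I₀, now polarized at 15°.
Angle between axes 1 and 2: 89°. I₂ = 0.5 I₀ · cos²(89°) = 0.0001523 I₀.
Ratio = 0.0001523 / 0.01224 = 0.01245.

I_new/I_old ≈ 0.0124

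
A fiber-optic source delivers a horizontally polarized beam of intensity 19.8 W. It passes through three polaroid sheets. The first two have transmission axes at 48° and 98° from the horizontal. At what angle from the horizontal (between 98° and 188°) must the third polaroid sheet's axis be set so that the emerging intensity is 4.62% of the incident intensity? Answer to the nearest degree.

I₁ = I₀ cos²(48° − 0°) = I₀ cos²(48°) = 0.4477 I₀.
I₂ = I₁ cos²(98° − 48°) = 0.4477 I₀ · cos²(50°) = 0.185 I₀.
Need I₃/I₀ = 0.0462, so cos²(θ − 98°) = 0.0462 / 0.185 = 0.2497.
θ − 98° = arccos(√0.2497) = 60.0°, giving θ ≈ 98 + 60.0 = 158.0°.

θ ≈ 158°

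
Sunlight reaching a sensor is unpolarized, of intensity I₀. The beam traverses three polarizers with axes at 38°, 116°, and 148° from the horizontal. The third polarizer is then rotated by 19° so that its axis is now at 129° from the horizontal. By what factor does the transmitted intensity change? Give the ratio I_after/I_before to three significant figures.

I_new/I_old ≈ 1.32

Before rotation:
Unpolarized light through the first polarizer → I₁ = ½ I₀, now polarized at 38°.
I₂ = I₁ cos²(116° − 38°) = 0.5 I₀ · cos²(78°) = 0.02161 I₀.
I₃ = I₂ cos²(148° − 116°) = 0.02161 I₀ · cos²(32°) = 0.01554 I₀.
After rotation:
Unpolarized light through the first polarizer → I₁ = ½ I₀, now polarized at 38°.
I₂ = I₁ cos²(116° − 38°) = 0.5 I₀ · cos²(78°) = 0.02161 I₀.
I₃ = I₂ cos²(129° − 116°) = 0.02161 I₀ · cos²(13°) = 0.02052 I₀.
Ratio = 0.02052 / 0.01554 = 1.32.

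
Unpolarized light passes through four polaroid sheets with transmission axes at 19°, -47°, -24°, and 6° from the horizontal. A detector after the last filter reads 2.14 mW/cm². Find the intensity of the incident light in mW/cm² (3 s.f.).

Unpolarized light through the first polarizer → I₁ = ½ I₀, now polarized at 19°.
I₂ = I₁ cos²(-47° − 19°) = 0.5 I₀ · cos²(66°) = 0.08272 I₀.
I₃ = I₂ cos²(-24° + 47°) = 0.08272 I₀ · cos²(23°) = 0.07009 I₀.
I₄ = I₃ cos²(6° + 24°) = 0.07009 I₀ · cos²(30°) = 0.05257 I₀.
So 2.14 mW/cm² = 0.05257 I₀, giving I₀ = 2.14/0.05257 = 40.71 mW/cm².

I₀ ≈ 40.7 mW/cm²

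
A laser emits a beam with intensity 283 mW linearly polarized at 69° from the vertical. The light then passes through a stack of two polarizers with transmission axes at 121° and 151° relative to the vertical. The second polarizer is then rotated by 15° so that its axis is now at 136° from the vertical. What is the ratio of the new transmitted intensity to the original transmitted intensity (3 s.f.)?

Before rotation:
I₁ = I₀ cos²(121° − 69°) = I₀ cos²(52°) = 0.379 I₀.
I₂ = I₁ cos²(151° − 121°) = 0.379 I₀ · cos²(30°) = 0.2843 I₀.
After rotation:
I₁ = I₀ cos²(121° − 69°) = I₀ cos²(52°) = 0.379 I₀.
I₂ = I₁ cos²(136° − 121°) = 0.379 I₀ · cos²(15°) = 0.3536 I₀.
Ratio = 0.3536 / 0.2843 = 1.244.

I_new/I_old ≈ 1.24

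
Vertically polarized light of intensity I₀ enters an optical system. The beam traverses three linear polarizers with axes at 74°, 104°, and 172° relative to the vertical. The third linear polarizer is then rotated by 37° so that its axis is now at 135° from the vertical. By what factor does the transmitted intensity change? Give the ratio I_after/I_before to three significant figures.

Before rotation:
I₁ = I₀ cos²(74° − 0°) = I₀ cos²(74°) = 0.07598 I₀.
I₂ = I₁ cos²(104° − 74°) = 0.07598 I₀ · cos²(30°) = 0.05698 I₀.
I₃ = I₂ cos²(172° − 104°) = 0.05698 I₀ · cos²(68°) = 0.007996 I₀.
After rotation:
I₁ = I₀ cos²(74° − 0°) = I₀ cos²(74°) = 0.07598 I₀.
I₂ = I₁ cos²(104° − 74°) = 0.07598 I₀ · cos²(30°) = 0.05698 I₀.
I₃ = I₂ cos²(135° − 104°) = 0.05698 I₀ · cos²(31°) = 0.04187 I₀.
Ratio = 0.04187 / 0.007996 = 5.236.

I_new/I_old ≈ 5.24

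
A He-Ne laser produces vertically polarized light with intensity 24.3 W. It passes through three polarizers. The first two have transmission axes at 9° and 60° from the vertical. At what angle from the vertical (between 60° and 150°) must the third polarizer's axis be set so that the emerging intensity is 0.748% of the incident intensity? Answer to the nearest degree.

By Malus's law, I₁ = I₀ cos²(9° − 0°) = I₀ cos²(9°) = 0.9755 I₀.
I₂ = I₁ cos²(60° − 9°) = 0.9755 I₀ · cos²(51°) = 0.3864 I₀.
Need I₃/I₀ = 0.00748, so cos²(θ − 60°) = 0.00748 / 0.3864 = 0.01936.
θ − 60° = arccos(√0.01936) = 82.0°, giving θ ≈ 60 + 82.0 = 142.0°.

θ ≈ 142°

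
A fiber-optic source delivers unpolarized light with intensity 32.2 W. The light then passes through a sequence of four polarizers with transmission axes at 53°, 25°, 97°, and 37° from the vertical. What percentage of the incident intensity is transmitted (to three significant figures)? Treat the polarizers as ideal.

Unpolarized light through the first polarizer → I₁ = 32.2 W/2 = 16.1 W, polarized at 53°.
I₂ = I₁ · cos²(28°) = 16.1 · 0.7796 = 12.55 W.
I₃ = I₂ · cos²(72°) = 12.55 · 0.09549 = 1.199 W.
I₄ = I₃ · cos²(60°) = 1.199 · 0.25 = 0.2996 W.
That is 0.9306% of the incident intensity.

≈ 0.931%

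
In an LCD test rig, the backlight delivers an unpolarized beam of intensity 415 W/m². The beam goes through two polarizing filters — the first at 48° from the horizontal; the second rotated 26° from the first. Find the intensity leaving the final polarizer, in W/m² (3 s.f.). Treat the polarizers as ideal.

I ≈ 168 W/m²

Unpolarized light through the first polarizer → I₁ = 415 W/m²/2 = 207.5 W/m², polarized at 48°.
I₂ = I₁ · cos²(26°) = 207.5 · 0.8078 = 167.6 W/m².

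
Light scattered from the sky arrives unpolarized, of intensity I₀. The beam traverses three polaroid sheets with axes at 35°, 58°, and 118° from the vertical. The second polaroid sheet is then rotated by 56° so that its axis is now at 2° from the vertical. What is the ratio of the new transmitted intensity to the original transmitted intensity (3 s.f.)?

I_new/I_old ≈ 0.638

Before rotation:
Unpolarized light through the first polarizer → I₁ = ½ I₀, now polarized at 35°.
I₂ = I₁ cos²(58° − 35°) = 0.5 I₀ · cos²(23°) = 0.4237 I₀.
I₃ = I₂ cos²(118° − 58°) = 0.4237 I₀ · cos²(60°) = 0.1059 I₀.
After rotation:
Unpolarized light through the first polarizer → I₁ = ½ I₀, now polarized at 35°.
I₂ = I₁ cos²(2° − 35°) = 0.5 I₀ · cos²(33°) = 0.3517 I₀.
Angle between axes 2 and 3: 64°. I₃ = 0.3517 I₀ · cos²(64°) = 0.06758 I₀.
Ratio = 0.06758 / 0.1059 = 0.6381.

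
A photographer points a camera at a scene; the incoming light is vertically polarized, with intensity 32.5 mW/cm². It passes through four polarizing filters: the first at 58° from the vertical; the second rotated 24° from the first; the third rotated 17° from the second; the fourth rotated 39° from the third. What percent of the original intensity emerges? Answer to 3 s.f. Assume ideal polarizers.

I₁ = 32.5 mW/cm² · cos²(58°) = 9.126 mW/cm².
I₂ = I₁ · cos²(24°) = 9.126 · 0.8346 = 7.617 mW/cm².
I₃ = I₂ · cos²(17°) = 7.617 · 0.9145 = 6.966 mW/cm².
I₄ = I₃ · cos²(39°) = 6.966 · 0.604 = 4.207 mW/cm².
That is 12.94% of the incident intensity.

≈ 12.9%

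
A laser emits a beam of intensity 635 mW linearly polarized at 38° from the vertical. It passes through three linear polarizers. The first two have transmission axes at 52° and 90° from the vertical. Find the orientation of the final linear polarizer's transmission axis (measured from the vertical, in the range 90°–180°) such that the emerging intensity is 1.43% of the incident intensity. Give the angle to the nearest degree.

θ ≈ 171°

By Malus's law, I₁ = I₀ cos²(52° − 38°) = I₀ cos²(14°) = 0.9415 I₀.
I₂ = I₁ cos²(90° − 52°) = 0.9415 I₀ · cos²(38°) = 0.5846 I₀.
Need I₃/I₀ = 0.0143, so cos²(θ − 90°) = 0.0143 / 0.5846 = 0.02446.
θ − 90° = arccos(√0.02446) = 81.0°, giving θ ≈ 90 + 81.0 = 171.0°.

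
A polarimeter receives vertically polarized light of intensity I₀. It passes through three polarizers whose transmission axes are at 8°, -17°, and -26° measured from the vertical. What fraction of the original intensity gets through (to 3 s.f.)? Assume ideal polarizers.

I₁ = I₀ cos²(8° − 0°) = I₀ cos²(8°) = 0.9806 I₀.
I₂ = I₁ cos²(-17° − 8°) = 0.9806 I₀ · cos²(25°) = 0.8055 I₀.
I₃ = I₂ cos²(-26° + 17°) = 0.8055 I₀ · cos²(9°) = 0.7858 I₀.
Transmitted fraction = 0.7858.

≈ 0.786 I₀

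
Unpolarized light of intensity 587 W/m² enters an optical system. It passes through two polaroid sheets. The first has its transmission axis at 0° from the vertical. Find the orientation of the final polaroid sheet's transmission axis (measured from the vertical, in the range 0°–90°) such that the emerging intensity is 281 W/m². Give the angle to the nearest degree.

Unpolarized light through the first polarizer → I₁ = ½ I₀, now polarized at 0°.
Target fraction: 281 / 587 W/m² = 0.4787 of I₀.
Need I₂/I₀ = 0.4787, so cos²(θ − 0°) = 0.4787 / 0.5 = 0.9574.
θ − 0° = arccos(√0.9574) = 11.9°, giving θ ≈ 0 + 11.9 = 11.9°.

θ ≈ 12°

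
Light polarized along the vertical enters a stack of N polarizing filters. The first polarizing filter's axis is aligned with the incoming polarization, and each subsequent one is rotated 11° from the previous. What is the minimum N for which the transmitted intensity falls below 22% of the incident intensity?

N = 42

First polarizer is aligned with the polarization: full transmission.
Each further stage multiplies by cos²(11°) = 0.9636.
After N polarizers: T = 0.9636^(N−1). Require T < 0.22 ⇒ N−1 > ln(0.22)/ln(0.9636) = 40.83, so N−1 ≥ 41 and N = 42.
Check: N=42 gives T = 0.2186 < 0.22; N=41 gives T = 0.2268.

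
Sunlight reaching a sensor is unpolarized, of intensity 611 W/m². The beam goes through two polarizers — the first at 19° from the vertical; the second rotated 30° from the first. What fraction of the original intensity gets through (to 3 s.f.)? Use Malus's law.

Unpolarized light through the first polarizer → I₁ = 611 W/m²/2 = 305.5 W/m², polarized at 19°.
I₂ = I₁ · cos²(30°) = 305.5 · 0.75 = 229.1 W/m².
Transmitted fraction = 0.375.

I/I₀ ≈ 0.375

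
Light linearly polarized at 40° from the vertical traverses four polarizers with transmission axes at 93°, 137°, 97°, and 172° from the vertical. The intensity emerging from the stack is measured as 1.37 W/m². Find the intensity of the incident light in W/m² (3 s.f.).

By Malus's law, I₁ = I₀ cos²(93° − 40°) = I₀ cos²(53°) = 0.3622 I₀.
I₂ = I₁ cos²(137° − 93°) = 0.3622 I₀ · cos²(44°) = 0.1874 I₀.
I₃ = I₂ cos²(97° − 137°) = 0.1874 I₀ · cos²(40°) = 0.11 I₀.
I₄ = I₃ cos²(172° − 97°) = 0.11 I₀ · cos²(75°) = 0.007367 I₀.
So 1.37 W/m² = 0.007367 I₀, giving I₀ = 1.37/0.007367 = 186 W/m².

I₀ ≈ 186 W/m²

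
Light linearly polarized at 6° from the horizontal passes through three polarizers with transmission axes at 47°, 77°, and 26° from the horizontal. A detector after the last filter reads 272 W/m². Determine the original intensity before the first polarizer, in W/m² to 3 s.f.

I₁ = I₀ cos²(47° − 6°) = I₀ cos²(41°) = 0.5696 I₀.
I₂ = I₁ cos²(77° − 47°) = 0.5696 I₀ · cos²(30°) = 0.4272 I₀.
I₃ = I₂ cos²(26° − 77°) = 0.4272 I₀ · cos²(51°) = 0.1692 I₀.
So 272 W/m² = 0.1692 I₀, giving I₀ = 272/0.1692 = 1608 W/m².

I₀ ≈ 1610 W/m²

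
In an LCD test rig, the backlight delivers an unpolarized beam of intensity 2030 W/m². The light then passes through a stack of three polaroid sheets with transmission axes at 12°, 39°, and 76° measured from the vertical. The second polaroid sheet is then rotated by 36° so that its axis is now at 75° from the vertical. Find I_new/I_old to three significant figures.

Before rotation:
Unpolarized light through the first polarizer → I₁ = ½ I₀, now polarized at 12°.
I₂ = I₁ cos²(39° − 12°) = 0.5 I₀ · cos²(27°) = 0.3969 I₀.
I₃ = I₂ cos²(76° − 39°) = 0.3969 I₀ · cos²(37°) = 0.2532 I₀.
After rotation:
Unpolarized light through the first polarizer → I₁ = ½ I₀, now polarized at 12°.
I₂ = I₁ cos²(75° − 12°) = 0.5 I₀ · cos²(63°) = 0.1031 I₀.
I₃ = I₂ cos²(76° − 75°) = 0.1031 I₀ · cos²(1°) = 0.103 I₀.
Ratio = 0.103 / 0.2532 = 0.4069.

I_new/I_old ≈ 0.407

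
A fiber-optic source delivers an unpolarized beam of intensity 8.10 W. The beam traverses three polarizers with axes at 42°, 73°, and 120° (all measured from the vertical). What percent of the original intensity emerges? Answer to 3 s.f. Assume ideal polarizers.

Unpolarized light through the first polarizer → I₁ = 8.10 W/2 = 4.05 W, polarized at 42°.
I₂ = I₁ · cos²(31°) = 4.05 · 0.7347 = 2.976 W.
I₃ = I₂ · cos²(47°) = 2.976 · 0.4651 = 1.384 W.
That is 17.09% of the incident intensity.

≈ 17.1%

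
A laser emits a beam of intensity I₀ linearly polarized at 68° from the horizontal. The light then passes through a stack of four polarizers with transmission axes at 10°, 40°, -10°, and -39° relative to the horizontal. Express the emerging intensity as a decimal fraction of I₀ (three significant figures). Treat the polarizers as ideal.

≈ 0.0666 I₀

I₁ = I₀ cos²(10° − 68°) = I₀ cos²(58°) = 0.2808 I₀.
I₂ = I₁ cos²(40° − 10°) = 0.2808 I₀ · cos²(30°) = 0.2106 I₀.
I₃ = I₂ cos²(-10° − 40°) = 0.2106 I₀ · cos²(50°) = 0.08702 I₀.
I₄ = I₃ cos²(-39° + 10°) = 0.08702 I₀ · cos²(29°) = 0.06657 I₀.
Transmitted fraction = 0.06657.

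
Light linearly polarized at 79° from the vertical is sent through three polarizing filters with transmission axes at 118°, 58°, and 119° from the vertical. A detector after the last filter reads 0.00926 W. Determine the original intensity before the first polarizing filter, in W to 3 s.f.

By Malus's law, I₁ = I₀ cos²(118° − 79°) = I₀ cos²(39°) = 0.604 I₀.
I₂ = I₁ cos²(58° − 118°) = 0.604 I₀ · cos²(60°) = 0.151 I₀.
I₃ = I₂ cos²(119° − 58°) = 0.151 I₀ · cos²(61°) = 0.03549 I₀.
So 0.00926 W = 0.03549 I₀, giving I₀ = 0.00926/0.03549 = 0.2609 W.

I₀ ≈ 0.261 W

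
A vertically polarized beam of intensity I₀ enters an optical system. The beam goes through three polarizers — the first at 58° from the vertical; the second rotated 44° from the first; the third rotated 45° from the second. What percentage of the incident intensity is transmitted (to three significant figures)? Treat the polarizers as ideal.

By Malus's law, I₁ = I₀ cos²(58° − 0°) = I₀ cos²(58°) = 0.2808 I₀.
I₂ = I₁ cos²(44°) = 0.2808 · 0.5174 I₀ = 0.1453 I₀.
I₃ = I₂ cos²(45°) = 0.1453 · 0.5 I₀ = 0.07265 I₀.
That is 7.265% of the incident intensity.

≈ 7.27%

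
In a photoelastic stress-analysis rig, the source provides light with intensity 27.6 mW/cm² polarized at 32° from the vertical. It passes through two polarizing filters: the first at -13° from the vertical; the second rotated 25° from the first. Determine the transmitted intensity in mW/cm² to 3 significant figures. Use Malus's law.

I ≈ 11.3 mW/cm²

By Malus's law, I₁ = 27.6 mW/cm² · cos²(45°) = 13.8 mW/cm².
I₂ = I₁ · cos²(25°) = 13.8 · 0.8214 = 11.34 mW/cm².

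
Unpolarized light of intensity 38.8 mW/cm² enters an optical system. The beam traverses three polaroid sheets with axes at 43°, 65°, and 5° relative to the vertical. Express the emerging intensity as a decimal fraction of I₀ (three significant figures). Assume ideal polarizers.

Unpolarized light through the first polarizer → I₁ = 38.8 mW/cm²/2 = 19.4 mW/cm², polarized at 43°.
I₂ = I₁ · cos²(22°) = 19.4 · 0.8597 = 16.68 mW/cm².
I₃ = I₂ · cos²(60°) = 16.68 · 0.25 = 4.169 mW/cm².
Transmitted fraction = 0.1075.

I/I₀ ≈ 0.107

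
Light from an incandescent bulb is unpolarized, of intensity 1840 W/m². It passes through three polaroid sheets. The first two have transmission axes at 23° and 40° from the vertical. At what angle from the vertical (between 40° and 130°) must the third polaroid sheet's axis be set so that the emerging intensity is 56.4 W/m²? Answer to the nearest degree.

Unpolarized light through the first polarizer → I₁ = ½ I₀, now polarized at 23°.
I₂ = I₁ cos²(40° − 23°) = 0.5 I₀ · cos²(17°) = 0.4573 I₀.
Target fraction: 56.4 / 1840 W/m² = 0.03065 of I₀.
Need I₃/I₀ = 0.03065, so cos²(θ − 40°) = 0.03065 / 0.4573 = 0.06703.
θ − 40° = arccos(√0.06703) = 75.0°, giving θ ≈ 40 + 75.0 = 115.0°.

θ ≈ 115°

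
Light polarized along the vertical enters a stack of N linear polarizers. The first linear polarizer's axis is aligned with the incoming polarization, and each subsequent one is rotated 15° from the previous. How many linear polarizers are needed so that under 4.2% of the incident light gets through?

First polarizer is aligned with the polarization: full transmission.
Each further stage multiplies by cos²(15°) = 0.933.
After N polarizers: T = 0.933^(N−1). Require T < 0.042 ⇒ N−1 > ln(0.042)/ln(0.933) = 45.72, so N−1 ≥ 46 and N = 47.
Check: N=47 gives T = 0.04119 < 0.042; N=46 gives T = 0.04415.

N = 47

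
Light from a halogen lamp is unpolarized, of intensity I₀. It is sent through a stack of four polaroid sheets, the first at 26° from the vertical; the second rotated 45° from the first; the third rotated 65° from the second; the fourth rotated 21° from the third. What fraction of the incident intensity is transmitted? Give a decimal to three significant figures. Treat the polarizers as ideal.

≈ 0.0389 I₀

Unpolarized light through the first polarizer → I₁ = ½ I₀, now polarized at 26°.
I₂ = I₁ cos²(45°) = 0.5 · 0.5 I₀ = 0.25 I₀.
I₃ = I₂ cos²(65°) = 0.25 · 0.1786 I₀ = 0.04465 I₀.
I₄ = I₃ cos²(21°) = 0.04465 · 0.8716 I₀ = 0.03892 I₀.
Transmitted fraction = 0.03892.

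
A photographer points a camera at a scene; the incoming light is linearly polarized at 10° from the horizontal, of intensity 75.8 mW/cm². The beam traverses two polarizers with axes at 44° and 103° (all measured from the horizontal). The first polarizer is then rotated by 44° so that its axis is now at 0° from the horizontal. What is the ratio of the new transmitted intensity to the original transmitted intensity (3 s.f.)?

I_new/I_old ≈ 0.269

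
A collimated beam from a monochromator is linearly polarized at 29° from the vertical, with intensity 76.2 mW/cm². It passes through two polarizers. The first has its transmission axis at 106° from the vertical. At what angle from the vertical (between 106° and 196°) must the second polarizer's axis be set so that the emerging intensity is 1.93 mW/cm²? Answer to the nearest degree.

By Malus's law, I₁ = I₀ cos²(106° − 29°) = I₀ cos²(77°) = 0.0506 I₀.
Target fraction: 1.93 / 76.2 mW/cm² = 0.02533 of I₀.
Need I₂/I₀ = 0.02533, so cos²(θ − 106°) = 0.02533 / 0.0506 = 0.5005.
θ − 106° = arccos(√0.5005) = 45.0°, giving θ ≈ 106 + 45.0 = 151.0°.

θ ≈ 151°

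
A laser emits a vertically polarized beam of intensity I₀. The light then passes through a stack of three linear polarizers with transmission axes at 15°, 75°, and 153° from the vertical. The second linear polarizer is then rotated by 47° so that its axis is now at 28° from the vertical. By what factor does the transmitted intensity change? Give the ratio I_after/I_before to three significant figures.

I_new/I_old ≈ 28.9

Before rotation:
By Malus's law, I₁ = I₀ cos²(15° − 0°) = I₀ cos²(15°) = 0.933 I₀.
I₂ = I₁ cos²(75° − 15°) = 0.933 I₀ · cos²(60°) = 0.2333 I₀.
I₃ = I₂ cos²(153° − 75°) = 0.2333 I₀ · cos²(78°) = 0.01008 I₀.
After rotation:
I₁ = I₀ cos²(15° − 0°) = I₀ cos²(15°) = 0.933 I₀.
I₂ = I₁ cos²(28° − 15°) = 0.933 I₀ · cos²(13°) = 0.8858 I₀.
Angle between axes 2 and 3: 55°. I₃ = 0.8858 I₀ · cos²(55°) = 0.2914 I₀.
Ratio = 0.2914 / 0.01008 = 28.9.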